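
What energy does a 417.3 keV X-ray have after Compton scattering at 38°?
355.7187 keV

First convert energy to wavelength:
λ = hc/E, with hc ≈ 1239.842 keV·pm (i.e. 1239.842 eV·nm)

For E = 417.3 keV = 417300 eV:
λ = 1239.842 keV·pm / 417.3 keV
λ = 2.9711 pm

Calculate the Compton shift:
Δλ = λ_C(1 - cos(38°)) = 2.4263 × 0.2120
Δλ = 0.5144 pm

Final wavelength:
λ' = 2.9711 + 0.5144 = 3.4855 pm

Final energy:
E' = hc/λ' = 1239.842 / 3.4855 = 355.7187 keV

(Intermediate values are shown rounded; full precision is carried through to the final answer.)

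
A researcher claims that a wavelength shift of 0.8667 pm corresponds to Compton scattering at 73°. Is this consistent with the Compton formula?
No, inconsistent

Calculate the expected shift for θ = 73°:

Δλ_expected = λ_C(1 - cos(73°))
Δλ_expected = 2.4263 × (1 - cos(73°))
Δλ_expected = 2.4263 × 0.7076
Δλ_expected = 1.7169 pm

Given shift: 0.8667 pm
Expected shift: 1.7169 pm
Difference: 0.8502 pm

The values do not match. The given shift corresponds to θ ≈ 50.0°, not 73°.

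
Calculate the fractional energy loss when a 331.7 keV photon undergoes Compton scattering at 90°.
0.3936 (or 39.36%)

Calculate initial and final photon energies:

Initial: E₀ = 331.7 keV → λ₀ = 3.7378 pm
Compton shift: Δλ = 2.4263 pm
Final wavelength: λ' = 6.1642 pm
Final energy: E' = 201.1375 keV

Fractional energy loss:
(E₀ - E')/E₀ = (331.7000 - 201.1375)/331.7000
= 130.5625/331.7000
= 0.3936
= 39.36%

(Intermediate values are shown rounded; full precision is carried through to the final answer.)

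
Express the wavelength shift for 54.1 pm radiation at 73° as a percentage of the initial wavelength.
3.1736%

Calculate the Compton shift:
Δλ = λ_C(1 - cos(73°))
Δλ = 2.4263 × (1 - cos(73°))
Δλ = 2.4263 × 0.7076
Δλ = 1.7169 pm

Percentage change:
(Δλ/λ₀) × 100 = (1.7169/54.1) × 100
= 3.1736%

(Intermediate values are shown rounded; full precision is carried through to the final answer.)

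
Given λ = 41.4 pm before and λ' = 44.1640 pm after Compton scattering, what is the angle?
98.00°

First find the wavelength shift:
Δλ = λ' - λ = 44.1640 - 41.4 = 2.7640 pm

Using Δλ = λ_C(1 - cos θ), with λ_C = h/(m_e·c) ≈ 2.42631024 pm:
cos θ = 1 - Δλ/λ_C
cos θ = 1 - 2.7640/2.42631024
cos θ = -0.139178

θ = arccos(-0.139178)
θ = 98.00°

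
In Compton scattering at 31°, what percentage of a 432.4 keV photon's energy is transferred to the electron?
0.1078 (or 10.78%)

Calculate initial and final photon energies:

Initial: E₀ = 432.4 keV → λ₀ = 2.8673 pm
Compton shift: Δλ = 0.3466 pm
Final wavelength: λ' = 3.2139 pm
Final energy: E' = 385.7742 keV

Fractional energy loss:
(E₀ - E')/E₀ = (432.4000 - 385.7742)/432.4000
= 46.6258/432.4000
= 0.1078
= 10.78%

(Intermediate values are shown rounded; full precision is carried through to the final answer.)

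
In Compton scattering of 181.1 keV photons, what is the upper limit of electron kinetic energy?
75.1197 keV

Maximum energy transfer occurs at θ = 180° (backscattering).

Initial photon: E₀ = 181.1 keV → λ₀ = 6.8462 pm

Maximum Compton shift (at 180°):
Δλ_max = 2λ_C = 2 × 2.4263 = 4.8526 pm

Final wavelength:
λ' = 6.8462 + 4.8526 = 11.6988 pm

Minimum photon energy (maximum energy to electron):
E'_min = hc/λ' = 105.9803 keV

Maximum electron kinetic energy:
K_max = E₀ - E'_min = 181.1000 - 105.9803 = 75.1197 keV

(Intermediate values are shown rounded; full precision is carried through to the final answer.)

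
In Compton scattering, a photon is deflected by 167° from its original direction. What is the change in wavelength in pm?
4.7904 pm

Using the Compton scattering formula:
Δλ = λ_C(1 - cos θ)

where λ_C = h/(m_e·c) ≈ 2.4263 pm is the Compton wavelength of an electron.

For θ = 167°:
cos(167°) = -0.9744
1 - cos(167°) = 1.9744

Δλ = 2.4263 × 1.9744
Δλ = 4.7904 pm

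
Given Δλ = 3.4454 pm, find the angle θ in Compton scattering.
114.84°

From the Compton formula Δλ = λ_C(1 - cos θ), we can solve for θ:

cos θ = 1 - Δλ/λ_C

Given:
- Δλ = 3.4454 pm
- λ_C = h/(m_e·c) ≈ 2.42631024 pm

cos θ = 1 - 3.4454/2.42631024
cos θ = 1 - 1.420016
cos θ = -0.420016

θ = arccos(-0.420016)
θ = 114.84°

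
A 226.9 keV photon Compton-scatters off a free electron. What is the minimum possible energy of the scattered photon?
120.1760 keV (at θ = 180°)

The scattered photon has minimum energy when its wavelength is maximum, i.e., when the Compton shift Δλ = λ_C(1 − cos θ) is maximum. This occurs at θ = 180° (backscattering), giving Δλ_max = 2λ_C = 4.8526 pm.

Initial wavelength: λ₀ = hc/E₀ = 5.4643 pm
Maximum final wavelength: λ'_max = λ₀ + 2λ_C = 5.4643 + 4.8526 = 10.3169 pm
Minimum final energy: E'_min = hc/λ'_max = 120.1760 keV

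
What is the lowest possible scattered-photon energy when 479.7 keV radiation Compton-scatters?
166.7073 keV (at θ = 180°)

The scattered photon has minimum energy when its wavelength is maximum, i.e., when the Compton shift Δλ = λ_C(1 − cos θ) is maximum. This occurs at θ = 180° (backscattering), giving Δλ_max = 2λ_C = 4.8526 pm.

Initial wavelength: λ₀ = hc/E₀ = 2.5846 pm
Maximum final wavelength: λ'_max = λ₀ + 2λ_C = 2.5846 + 4.8526 = 7.4372 pm
Minimum final energy: E'_min = hc/λ'_max = 166.7073 keV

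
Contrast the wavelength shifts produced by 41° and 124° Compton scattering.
124° produces the larger shift by a factor of 6.357

Calculate both shifts using Δλ = λ_C(1 - cos θ):

For θ₁ = 41°:
Δλ₁ = 2.4263 × (1 - cos(41°))
Δλ₁ = 2.4263 × 0.2453
Δλ₁ = 0.5952 pm

For θ₂ = 124°:
Δλ₂ = 2.4263 × (1 - cos(124°))
Δλ₂ = 2.4263 × 1.5592
Δλ₂ = 3.7831 pm

The 124° angle produces the larger shift.
Ratio: 3.7831/0.5952 = 6.357

(Intermediate values are shown rounded; full precision is carried through to the final answer.)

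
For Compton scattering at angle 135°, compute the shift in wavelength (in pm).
4.1420 pm

Using the Compton scattering formula:
Δλ = λ_C(1 - cos θ)

where λ_C = h/(m_e·c) ≈ 2.4263 pm is the Compton wavelength of an electron.

For θ = 135°:
cos(135°) = -0.7071
1 - cos(135°) = 1.7071

Δλ = 2.4263 × 1.7071
Δλ = 4.1420 pm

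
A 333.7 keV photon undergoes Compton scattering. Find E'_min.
144.7051 keV (at θ = 180°)

The scattered photon has minimum energy when its wavelength is maximum, i.e., when the Compton shift Δλ = λ_C(1 − cos θ) is maximum. This occurs at θ = 180° (backscattering), giving Δλ_max = 2λ_C = 4.8526 pm.

Initial wavelength: λ₀ = hc/E₀ = 3.7154 pm
Maximum final wavelength: λ'_max = λ₀ + 2λ_C = 3.7154 + 4.8526 = 8.5681 pm
Minimum final energy: E'_min = hc/λ'_max = 144.7051 keV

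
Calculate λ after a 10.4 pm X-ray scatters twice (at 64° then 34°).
12.1775 pm

Apply Compton shift twice:

First scattering at θ₁ = 64°:
Δλ₁ = λ_C(1 - cos(64°))
Δλ₁ = 2.4263 × 0.5616
Δλ₁ = 1.3627 pm

After first scattering:
λ₁ = 10.4 + 1.3627 = 11.7627 pm

Second scattering at θ₂ = 34°:
Δλ₂ = λ_C(1 - cos(34°))
Δλ₂ = 2.4263 × 0.1710
Δλ₂ = 0.4148 pm

Final wavelength:
λ₂ = 11.7627 + 0.4148 = 12.1775 pm

Total shift: Δλ_total = 1.3627 + 0.4148 = 1.7775 pm

(Intermediate values are shown rounded; full precision is carried through to the final answer.)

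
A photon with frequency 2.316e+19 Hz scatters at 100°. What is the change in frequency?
4.176e+18 Hz (decrease)

Convert frequency to wavelength (c = 299792458 m/s):
λ₀ = c/f₀ = 299792458/2.316e+19 = 1.2944407e-11 m = 12.9444 pm

Calculate Compton shift:
Δλ = λ_C(1 - cos(100°)) = 2.8476 pm

Final wavelength:
λ' = λ₀ + Δλ = 12.9444 + 2.8476 = 15.7920 pm

Final frequency:
f' = c/λ' = 299792458/1.5792041e-11 = 1.8983769e+19 Hz

Frequency shift (decrease):
Δf = f₀ - f' = 2.316e+19 - 1.8983769e+19 = 4.176e+18 Hz

(Intermediate values are shown rounded; full precision is carried through to the final answer.)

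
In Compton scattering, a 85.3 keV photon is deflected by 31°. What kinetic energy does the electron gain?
1.9864 keV

By energy conservation: K_e = E_initial - E_final

First find the scattered photon energy:
Initial wavelength: λ = hc/E = 14.5351 pm
Compton shift: Δλ = λ_C(1 - cos(31°)) = 0.3466 pm
Final wavelength: λ' = 14.5351 + 0.3466 = 14.8816 pm
Final photon energy: E' = hc/λ' = 83.3136 keV

Electron kinetic energy:
K_e = E - E' = 85.3000 - 83.3136 = 1.9864 keV

(Intermediate values are shown rounded; full precision is carried through to the final answer.)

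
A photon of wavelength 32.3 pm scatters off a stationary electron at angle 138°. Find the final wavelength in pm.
36.5294 pm

Using the Compton scattering formula:
λ' = λ + Δλ = λ + λ_C(1 - cos θ)

Given:
- Initial wavelength λ = 32.3 pm
- Scattering angle θ = 138°
- Compton wavelength λ_C ≈ 2.4263 pm

Calculate the shift:
Δλ = 2.4263 × (1 - cos(138°))
Δλ = 2.4263 × 1.7431
Δλ = 4.2294 pm

Final wavelength:
λ' = 32.3 + 4.2294 = 36.5294 pm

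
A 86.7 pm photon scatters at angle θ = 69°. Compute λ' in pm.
88.2568 pm

Using the Compton scattering formula:
λ' = λ + Δλ = λ + λ_C(1 - cos θ)

Given:
- Initial wavelength λ = 86.7 pm
- Scattering angle θ = 69°
- Compton wavelength λ_C ≈ 2.4263 pm

Calculate the shift:
Δλ = 2.4263 × (1 - cos(69°))
Δλ = 2.4263 × 0.6416
Δλ = 1.5568 pm

Final wavelength:
λ' = 86.7 + 1.5568 = 88.2568 pm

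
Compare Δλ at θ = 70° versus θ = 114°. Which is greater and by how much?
114° produces the larger shift by a factor of 2.138

Calculate both shifts using Δλ = λ_C(1 - cos θ):

For θ₁ = 70°:
Δλ₁ = 2.4263 × (1 - cos(70°))
Δλ₁ = 2.4263 × 0.6580
Δλ₁ = 1.5965 pm

For θ₂ = 114°:
Δλ₂ = 2.4263 × (1 - cos(114°))
Δλ₂ = 2.4263 × 1.4067
Δλ₂ = 3.4132 pm

The 114° angle produces the larger shift.
Ratio: 3.4132/1.5965 = 2.138

(Intermediate values are shown rounded; full precision is carried through to the final answer.)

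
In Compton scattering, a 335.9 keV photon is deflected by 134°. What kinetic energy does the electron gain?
177.0044 keV

By energy conservation: K_e = E_initial - E_final

First find the scattered photon energy:
Initial wavelength: λ = hc/E = 3.6911 pm
Compton shift: Δλ = λ_C(1 - cos(134°)) = 4.1118 pm
Final wavelength: λ' = 3.6911 + 4.1118 = 7.8029 pm
Final photon energy: E' = hc/λ' = 158.8956 keV

Electron kinetic energy:
K_e = E - E' = 335.9000 - 158.8956 = 177.0044 keV

(Intermediate values are shown rounded; full precision is carried through to the final answer.)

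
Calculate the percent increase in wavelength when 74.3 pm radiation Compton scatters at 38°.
0.6923%

Calculate the Compton shift:
Δλ = λ_C(1 - cos(38°))
Δλ = 2.4263 × (1 - cos(38°))
Δλ = 2.4263 × 0.2120
Δλ = 0.5144 pm

Percentage change:
(Δλ/λ₀) × 100 = (0.5144/74.3) × 100
= 0.6923%

(Intermediate values are shown rounded; full precision is carried through to the final answer.)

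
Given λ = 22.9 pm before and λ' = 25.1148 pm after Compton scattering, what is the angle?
85.00°

First find the wavelength shift:
Δλ = λ' - λ = 25.1148 - 22.9 = 2.2148 pm

Using Δλ = λ_C(1 - cos θ), with λ_C = h/(m_e·c) ≈ 2.42631024 pm:
cos θ = 1 - Δλ/λ_C
cos θ = 1 - 2.2148/2.42631024
cos θ = 0.087174

θ = arccos(0.087174)
θ = 85.00°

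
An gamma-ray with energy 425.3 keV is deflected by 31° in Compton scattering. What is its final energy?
380.1128 keV

First convert energy to wavelength:
λ = hc/E, with hc ≈ 1239.842 keV·pm (i.e. 1239.842 eV·nm)

For E = 425.3 keV = 425300 eV:
λ = 1239.842 keV·pm / 425.3 keV
λ = 2.9152 pm

Calculate the Compton shift:
Δλ = λ_C(1 - cos(31°)) = 2.4263 × 0.1428
Δλ = 0.3466 pm

Final wavelength:
λ' = 2.9152 + 0.3466 = 3.2618 pm

Final energy:
E' = hc/λ' = 1239.842 / 3.2618 = 380.1128 keV

(Intermediate values are shown rounded; full precision is carried through to the final answer.)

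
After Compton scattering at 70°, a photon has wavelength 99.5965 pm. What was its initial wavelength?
98.0000 pm

From λ' = λ + Δλ, we have λ = λ' - Δλ

First calculate the Compton shift:
Δλ = λ_C(1 - cos θ)
Δλ = 2.4263 × (1 - cos(70°))
Δλ = 2.4263 × 0.6580
Δλ = 1.5965 pm

Initial wavelength:
λ = λ' - Δλ
λ = 99.5965 - 1.5965
λ = 98.0000 pm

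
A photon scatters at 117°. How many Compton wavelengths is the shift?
1.4540 λ_C

The Compton shift formula is:
Δλ = λ_C(1 - cos θ)

Dividing both sides by λ_C:
Δλ/λ_C = 1 - cos θ

For θ = 117°:
Δλ/λ_C = 1 - cos(117°)
Δλ/λ_C = 1 - -0.4540
Δλ/λ_C = 1.4540

This means the shift is 1.4540 × λ_C = 3.5278 pm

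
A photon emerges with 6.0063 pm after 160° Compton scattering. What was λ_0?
1.3000 pm

From λ' = λ + Δλ, we have λ = λ' - Δλ

First calculate the Compton shift:
Δλ = λ_C(1 - cos θ)
Δλ = 2.4263 × (1 - cos(160°))
Δλ = 2.4263 × 1.9397
Δλ = 4.7063 pm

Initial wavelength:
λ = λ' - Δλ
λ = 6.0063 - 4.7063
λ = 1.3000 pm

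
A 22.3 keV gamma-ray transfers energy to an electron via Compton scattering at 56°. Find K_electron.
0.4209 keV

By energy conservation: K_e = E_initial - E_final

First find the scattered photon energy:
Initial wavelength: λ = hc/E = 55.5983 pm
Compton shift: Δλ = λ_C(1 - cos(56°)) = 1.0695 pm
Final wavelength: λ' = 55.5983 + 1.0695 = 56.6678 pm
Final photon energy: E' = hc/λ' = 21.8791 keV

Electron kinetic energy:
K_e = E - E' = 22.3000 - 21.8791 = 0.4209 keV

(Intermediate values are shown rounded; full precision is carried through to the final answer.)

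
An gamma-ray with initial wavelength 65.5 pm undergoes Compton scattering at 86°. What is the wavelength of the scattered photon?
67.7571 pm

Using the Compton scattering formula:
λ' = λ + Δλ = λ + λ_C(1 - cos θ)

Given:
- Initial wavelength λ = 65.5 pm
- Scattering angle θ = 86°
- Compton wavelength λ_C ≈ 2.4263 pm

Calculate the shift:
Δλ = 2.4263 × (1 - cos(86°))
Δλ = 2.4263 × 0.9302
Δλ = 2.2571 pm

Final wavelength:
λ' = 65.5 + 2.2571 = 67.7571 pm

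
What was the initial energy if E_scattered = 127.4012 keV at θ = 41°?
135.7000 keV

Convert final energy to wavelength (hc ≈ 1239.842 keV·pm):
λ' = hc/E' = 1239.842 / 127.4012 = 9.7318 pm

Calculate the Compton shift:
Δλ = λ_C(1 - cos(41°))
Δλ = 2.4263 × (1 - cos(41°))
Δλ = 0.5952 pm

Initial wavelength:
λ = λ' - Δλ = 9.7318 - 0.5952 = 9.1366 pm

Initial energy:
E = hc/λ = 1239.842 / 9.1366 = 135.7000 keV

(Intermediate values are shown rounded; full precision is carried through to the final answer.)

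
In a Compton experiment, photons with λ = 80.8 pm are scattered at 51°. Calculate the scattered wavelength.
81.6994 pm

Using the Compton scattering formula:
λ' = λ + Δλ = λ + λ_C(1 - cos θ)

Given:
- Initial wavelength λ = 80.8 pm
- Scattering angle θ = 51°
- Compton wavelength λ_C ≈ 2.4263 pm

Calculate the shift:
Δλ = 2.4263 × (1 - cos(51°))
Δλ = 2.4263 × 0.3707
Δλ = 0.8994 pm

Final wavelength:
λ' = 80.8 + 0.8994 = 81.6994 pm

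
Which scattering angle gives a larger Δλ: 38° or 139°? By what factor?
139° produces the larger shift by a factor of 8.277

Calculate both shifts using Δλ = λ_C(1 - cos θ):

For θ₁ = 38°:
Δλ₁ = 2.4263 × (1 - cos(38°))
Δλ₁ = 2.4263 × 0.2120
Δλ₁ = 0.5144 pm

For θ₂ = 139°:
Δλ₂ = 2.4263 × (1 - cos(139°))
Δλ₂ = 2.4263 × 1.7547
Δλ₂ = 4.2575 pm

The 139° angle produces the larger shift.
Ratio: 4.2575/0.5144 = 8.277

(Intermediate values are shown rounded; full precision is carried through to the final answer.)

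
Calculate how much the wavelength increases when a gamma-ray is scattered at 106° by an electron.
3.0951 pm

Using the Compton scattering formula:
Δλ = λ_C(1 - cos θ)

where λ_C = h/(m_e·c) ≈ 2.4263 pm is the Compton wavelength of an electron.

For θ = 106°:
cos(106°) = -0.2756
1 - cos(106°) = 1.2756

Δλ = 2.4263 × 1.2756
Δλ = 3.0951 pm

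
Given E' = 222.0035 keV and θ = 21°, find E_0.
228.6000 keV

Convert final energy to wavelength (hc ≈ 1239.842 keV·pm):
λ' = hc/E' = 1239.842 / 222.0035 = 5.5848 pm

Calculate the Compton shift:
Δλ = λ_C(1 - cos(21°))
Δλ = 2.4263 × (1 - cos(21°))
Δλ = 0.1612 pm

Initial wavelength:
λ = λ' - Δλ = 5.5848 - 0.1612 = 5.4236 pm

Initial energy:
E = hc/λ = 1239.842 / 5.4236 = 228.6000 keV

(Intermediate values are shown rounded; full precision is carried through to the final answer.)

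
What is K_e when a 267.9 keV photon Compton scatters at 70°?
68.7115 keV

By energy conservation: K_e = E_initial - E_final

First find the scattered photon energy:
Initial wavelength: λ = hc/E = 4.6280 pm
Compton shift: Δλ = λ_C(1 - cos(70°)) = 1.5965 pm
Final wavelength: λ' = 4.6280 + 1.5965 = 6.2245 pm
Final photon energy: E' = hc/λ' = 199.1885 keV

Electron kinetic energy:
K_e = E - E' = 267.9000 - 199.1885 = 68.7115 keV

(Intermediate values are shown rounded; full precision is carried through to the final answer.)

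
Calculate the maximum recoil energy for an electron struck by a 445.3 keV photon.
282.9513 keV

Maximum energy transfer occurs at θ = 180° (backscattering).

Initial photon: E₀ = 445.3 keV → λ₀ = 2.7843 pm

Maximum Compton shift (at 180°):
Δλ_max = 2λ_C = 2 × 2.4263 = 4.8526 pm

Final wavelength:
λ' = 2.7843 + 4.8526 = 7.6369 pm

Minimum photon energy (maximum energy to electron):
E'_min = hc/λ' = 162.3487 keV

Maximum electron kinetic energy:
K_max = E₀ - E'_min = 445.3000 - 162.3487 = 282.9513 keV

(Intermediate values are shown rounded; full precision is carried through to the final answer.)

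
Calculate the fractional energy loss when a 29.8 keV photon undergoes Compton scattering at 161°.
0.1019 (or 10.19%)

Calculate initial and final photon energies:

Initial: E₀ = 29.8 keV → λ₀ = 41.6054 pm
Compton shift: Δλ = 4.7204 pm
Final wavelength: λ' = 46.3259 pm
Final energy: E' = 26.7635 keV

Fractional energy loss:
(E₀ - E')/E₀ = (29.8000 - 26.7635)/29.8000
= 3.0365/29.8000
= 0.1019
= 10.19%

(Intermediate values are shown rounded; full precision is carried through to the final answer.)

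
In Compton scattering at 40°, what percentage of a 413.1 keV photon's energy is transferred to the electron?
0.1591 (or 15.91%)

Calculate initial and final photon energies:

Initial: E₀ = 413.1 keV → λ₀ = 3.0013 pm
Compton shift: Δλ = 0.5676 pm
Final wavelength: λ' = 3.5690 pm
Final energy: E' = 347.3958 keV

Fractional energy loss:
(E₀ - E')/E₀ = (413.1000 - 347.3958)/413.1000
= 65.7042/413.1000
= 0.1591
= 15.91%

(Intermediate values are shown rounded; full precision is carried through to the final answer.)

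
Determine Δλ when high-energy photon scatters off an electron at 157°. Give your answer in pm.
4.6597 pm

Using the Compton scattering formula:
Δλ = λ_C(1 - cos θ)

where λ_C = h/(m_e·c) ≈ 2.4263 pm is the Compton wavelength of an electron.

For θ = 157°:
cos(157°) = -0.9205
1 - cos(157°) = 1.9205

Δλ = 2.4263 × 1.9205
Δλ = 4.6597 pm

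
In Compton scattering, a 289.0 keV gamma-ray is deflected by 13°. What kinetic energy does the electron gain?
4.1293 keV

By energy conservation: K_e = E_initial - E_final

First find the scattered photon energy:
Initial wavelength: λ = hc/E = 4.2901 pm
Compton shift: Δλ = λ_C(1 - cos(13°)) = 0.0622 pm
Final wavelength: λ' = 4.2901 + 0.0622 = 4.3523 pm
Final photon energy: E' = hc/λ' = 284.8707 keV

Electron kinetic energy:
K_e = E - E' = 289.0000 - 284.8707 = 4.1293 keV

(Intermediate values are shown rounded; full precision is carried through to the final answer.)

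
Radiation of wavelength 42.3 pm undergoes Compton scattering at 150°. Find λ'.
46.8276 pm

Using the Compton formula: λ' = λ + λ_C(1 − cos θ)

For θ = 150°, cos θ = -√3/2 (exact) ≈ -0.8660, so:
1 − cos 150° = 1 − (-√3/2) ≈ 1.8660

Δλ = λ_C × 1.8660 = 2.4263 × 1.8660 = 4.5276 pm

λ' = 42.3 + 4.5276 = 46.8276 pm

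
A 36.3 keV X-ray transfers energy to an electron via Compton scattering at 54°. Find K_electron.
1.0327 keV

By energy conservation: K_e = E_initial - E_final

First find the scattered photon energy:
Initial wavelength: λ = hc/E = 34.1554 pm
Compton shift: Δλ = λ_C(1 - cos(54°)) = 1.0002 pm
Final wavelength: λ' = 34.1554 + 1.0002 = 35.1556 pm
Final photon energy: E' = hc/λ' = 35.2673 keV

Electron kinetic energy:
K_e = E - E' = 36.3000 - 35.2673 = 1.0327 keV

(Intermediate values are shown rounded; full precision is carried through to the final answer.)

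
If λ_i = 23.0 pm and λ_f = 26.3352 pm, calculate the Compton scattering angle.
112.00°

First find the wavelength shift:
Δλ = λ' - λ = 26.3352 - 23.0 = 3.3352 pm

Using Δλ = λ_C(1 - cos θ), with λ_C = h/(m_e·c) ≈ 2.42631024 pm:
cos θ = 1 - Δλ/λ_C
cos θ = 1 - 3.3352/2.42631024
cos θ = -0.374598

θ = arccos(-0.374598)
θ = 112.00°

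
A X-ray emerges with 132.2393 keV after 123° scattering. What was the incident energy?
220.3000 keV

Convert final energy to wavelength (hc ≈ 1239.842 keV·pm):
λ' = hc/E' = 1239.842 / 132.2393 = 9.3757 pm

Calculate the Compton shift:
Δλ = λ_C(1 - cos(123°))
Δλ = 2.4263 × (1 - cos(123°))
Δλ = 3.7478 pm

Initial wavelength:
λ = λ' - Δλ = 9.3757 - 3.7478 = 5.6280 pm

Initial energy:
E = hc/λ = 1239.842 / 5.6280 = 220.3000 keV

(Intermediate values are shown rounded; full precision is carried through to the final answer.)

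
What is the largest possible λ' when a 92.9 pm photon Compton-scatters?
97.7526 pm (at θ = 180°)

The Compton shift is Δλ = λ_C(1 − cos θ).

Since cos θ ranges from −1 to 1, the factor (1 − cos θ) ranges from 0 to 2; the maximum shift occurs at θ = 180° (backscattering):
Δλ_max = 2λ_C = 2 × 2.4263 pm = 4.8526 pm

Maximum scattered wavelength:
λ'_max = λ₀ + Δλ_max = 92.9 + 4.8526 = 97.7526 pm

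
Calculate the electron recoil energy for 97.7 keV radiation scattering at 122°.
22.1107 keV

By energy conservation: K_e = E_initial - E_final

First find the scattered photon energy:
Initial wavelength: λ = hc/E = 12.6903 pm
Compton shift: Δλ = λ_C(1 - cos(122°)) = 3.7121 pm
Final wavelength: λ' = 12.6903 + 3.7121 = 16.4024 pm
Final photon energy: E' = hc/λ' = 75.5893 keV

Electron kinetic energy:
K_e = E - E' = 97.7000 - 75.5893 = 22.1107 keV

(Intermediate values are shown rounded; full precision is carried through to the final answer.)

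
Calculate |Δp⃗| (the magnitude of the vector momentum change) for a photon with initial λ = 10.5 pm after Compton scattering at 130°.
9.8921e-23 kg·m/s

Photon momentum magnitude is p = h/λ.

Initial momentum:
p₀ = h/λ = 6.6261e-34/1.0500e-11 = 6.3105e-23 kg·m/s

After scattering:
λ' = λ + Δλ = 10.5 + 3.9859 = 14.4859 pm
p' = h/λ' = 6.6261e-34/1.4486e-11 = 4.5741e-23 kg·m/s

Momentum is a vector; the scattered photon's direction makes angle θ = 130° with the incident direction. The magnitude of the vector change Δp⃗ = p⃗₀ − p⃗' is found from the law of cosines:
|Δp⃗|² = p₀² + p'² − 2p₀p'cos θ
|Δp⃗|² = (6.3105e-23)² + (4.5741e-23)² − 2·6.3105e-23·4.5741e-23·cos(130°)
|Δp⃗| = 9.8921e-23 kg·m/s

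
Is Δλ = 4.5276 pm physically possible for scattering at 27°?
No, inconsistent

Calculate the expected shift for θ = 27°:

Δλ_expected = λ_C(1 - cos(27°))
Δλ_expected = 2.4263 × (1 - cos(27°))
Δλ_expected = 2.4263 × 0.1090
Δλ_expected = 0.2645 pm

Given shift: 4.5276 pm
Expected shift: 0.2645 pm
Difference: 4.2631 pm

The values do not match. The given shift corresponds to θ ≈ 150.0°, not 27°.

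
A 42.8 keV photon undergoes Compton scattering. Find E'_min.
36.6591 keV (at θ = 180°)

The scattered photon has minimum energy when its wavelength is maximum, i.e., when the Compton shift Δλ = λ_C(1 − cos θ) is maximum. This occurs at θ = 180° (backscattering), giving Δλ_max = 2λ_C = 4.8526 pm.

Initial wavelength: λ₀ = hc/E₀ = 28.9683 pm
Maximum final wavelength: λ'_max = λ₀ + 2λ_C = 28.9683 + 4.8526 = 33.8209 pm
Minimum final energy: E'_min = hc/λ'_max = 36.6591 keV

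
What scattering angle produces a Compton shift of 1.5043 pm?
67.67°

From the Compton formula Δλ = λ_C(1 - cos θ), we can solve for θ:

cos θ = 1 - Δλ/λ_C

Given:
- Δλ = 1.5043 pm
- λ_C = h/(m_e·c) ≈ 2.42631024 pm

cos θ = 1 - 1.5043/2.42631024
cos θ = 1 - 0.619995
cos θ = 0.380005

θ = arccos(0.380005)
θ = 67.67°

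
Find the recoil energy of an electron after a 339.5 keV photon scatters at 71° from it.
105.0520 keV

By energy conservation: K_e = E_initial - E_final

First find the scattered photon energy:
Initial wavelength: λ = hc/E = 3.6520 pm
Compton shift: Δλ = λ_C(1 - cos(71°)) = 1.6364 pm
Final wavelength: λ' = 3.6520 + 1.6364 = 5.2883 pm
Final photon energy: E' = hc/λ' = 234.4480 keV

Electron kinetic energy:
K_e = E - E' = 339.5000 - 234.4480 = 105.0520 keV

(Intermediate values are shown rounded; full precision is carried through to the final answer.)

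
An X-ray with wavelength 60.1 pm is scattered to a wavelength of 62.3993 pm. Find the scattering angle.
87.00°

First find the wavelength shift:
Δλ = λ' - λ = 62.3993 - 60.1 = 2.2993 pm

Using Δλ = λ_C(1 - cos θ), with λ_C = h/(m_e·c) ≈ 2.42631024 pm:
cos θ = 1 - Δλ/λ_C
cos θ = 1 - 2.2993/2.42631024
cos θ = 0.052347

θ = arccos(0.052347)
θ = 87.00°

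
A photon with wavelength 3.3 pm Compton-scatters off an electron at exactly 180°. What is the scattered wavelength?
8.1526 pm

Using the Compton formula: λ' = λ + λ_C(1 − cos θ)

For θ = 180°, cos θ = -1 (exact) = -1.0000, so:
1 − cos 180° = 1 − (-1) = 2.0000

Δλ = λ_C × 2.0000 = 2.4263 × 2.0000 = 4.8526 pm

λ' = 3.3 + 4.8526 = 8.1526 pm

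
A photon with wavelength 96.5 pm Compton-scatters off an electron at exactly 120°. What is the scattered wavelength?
100.1395 pm

Using the Compton formula: λ' = λ + λ_C(1 − cos θ)

For θ = 120°, cos θ = -1/2 (exact) = -0.5000, so:
1 − cos 120° = 1 − (-1/2) = 1.5000

Δλ = λ_C × 1.5000 = 2.4263 × 1.5000 = 3.6395 pm

λ' = 96.5 + 3.6395 = 100.1395 pm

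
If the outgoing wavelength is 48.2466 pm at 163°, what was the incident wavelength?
43.5000 pm

From λ' = λ + Δλ, we have λ = λ' - Δλ

First calculate the Compton shift:
Δλ = λ_C(1 - cos θ)
Δλ = 2.4263 × (1 - cos(163°))
Δλ = 2.4263 × 1.9563
Δλ = 4.7466 pm

Initial wavelength:
λ = λ' - Δλ
λ = 48.2466 - 4.7466
λ = 43.5000 pm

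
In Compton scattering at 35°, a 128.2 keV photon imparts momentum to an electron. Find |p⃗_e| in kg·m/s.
4.0410e-23 kg·m/s

The electron is initially at rest, so by conservation of momentum:
p⃗_e = p⃗₀ − p⃗'  (incident photon momentum minus scattered photon momentum)

Photon momentum magnitudes (p = h/λ = E/c):
λ₀ = hc/E₀ = 9.6712 pm → p₀ = h/λ₀ = 6.8514e-23 kg·m/s
Δλ = λ_C(1 − cos 35°) = 0.4388 pm
λ' = 10.1099 pm → p' = h/λ' = 6.5540e-23 kg·m/s

The scattered photon makes angle θ = 35° with the incident direction, so by the law of cosines:
|p⃗_e|² = p₀² + p'² − 2p₀p'cos θ
|p⃗_e|² = (6.8514e-23)² + (6.5540e-23)² − 2·6.8514e-23·6.5540e-23·cos(35°)
|p⃗_e| = 4.0410e-23 kg·m/s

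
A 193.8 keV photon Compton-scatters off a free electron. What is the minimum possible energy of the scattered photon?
110.2067 keV (at θ = 180°)

The scattered photon has minimum energy when its wavelength is maximum, i.e., when the Compton shift Δλ = λ_C(1 − cos θ) is maximum. This occurs at θ = 180° (backscattering), giving Δλ_max = 2λ_C = 4.8526 pm.

Initial wavelength: λ₀ = hc/E₀ = 6.3975 pm
Maximum final wavelength: λ'_max = λ₀ + 2λ_C = 6.3975 + 4.8526 = 11.2502 pm
Minimum final energy: E'_min = hc/λ'_max = 110.2067 keV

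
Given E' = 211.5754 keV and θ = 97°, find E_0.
395.1001 keV

Convert final energy to wavelength (hc ≈ 1239.842 keV·pm):
λ' = hc/E' = 1239.842 / 211.5754 = 5.8600 pm

Calculate the Compton shift:
Δλ = λ_C(1 - cos(97°))
Δλ = 2.4263 × (1 - cos(97°))
Δλ = 2.7220 pm

Initial wavelength:
λ = λ' - Δλ = 5.8600 - 2.7220 = 3.1380 pm

Initial energy:
E = hc/λ = 1239.842 / 3.1380 = 395.1001 keV

(Intermediate values are shown rounded; full precision is carried through to the final answer.)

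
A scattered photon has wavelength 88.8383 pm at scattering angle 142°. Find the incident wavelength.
84.5000 pm

From λ' = λ + Δλ, we have λ = λ' - Δλ

First calculate the Compton shift:
Δλ = λ_C(1 - cos θ)
Δλ = 2.4263 × (1 - cos(142°))
Δλ = 2.4263 × 1.7880
Δλ = 4.3383 pm

Initial wavelength:
λ = λ' - Δλ
λ = 88.8383 - 4.3383
λ = 84.5000 pm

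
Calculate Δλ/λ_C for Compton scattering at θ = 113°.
1.3907 λ_C

The Compton shift formula is:
Δλ = λ_C(1 - cos θ)

Dividing both sides by λ_C:
Δλ/λ_C = 1 - cos θ

For θ = 113°:
Δλ/λ_C = 1 - cos(113°)
Δλ/λ_C = 1 - -0.3907
Δλ/λ_C = 1.3907

This means the shift is 1.3907 × λ_C = 3.3743 pm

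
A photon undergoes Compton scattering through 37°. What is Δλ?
0.4886 pm

Using the Compton scattering formula:
Δλ = λ_C(1 - cos θ)

where λ_C = h/(m_e·c) ≈ 2.4263 pm is the Compton wavelength of an electron.

For θ = 37°:
cos(37°) = 0.7986
1 - cos(37°) = 0.2014

Δλ = 2.4263 × 0.2014
Δλ = 0.4886 pm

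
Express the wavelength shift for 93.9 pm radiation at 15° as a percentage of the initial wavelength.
0.0880%

Calculate the Compton shift:
Δλ = λ_C(1 - cos(15°))
Δλ = 2.4263 × (1 - cos(15°))
Δλ = 2.4263 × 0.0341
Δλ = 0.0827 pm

Percentage change:
(Δλ/λ₀) × 100 = (0.0827/93.9) × 100
= 0.0880%

(Intermediate values are shown rounded; full precision is carried through to the final answer.)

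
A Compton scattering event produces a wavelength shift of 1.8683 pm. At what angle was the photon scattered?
76.70°

From the Compton formula Δλ = λ_C(1 - cos θ), we can solve for θ:

cos θ = 1 - Δλ/λ_C

Given:
- Δλ = 1.8683 pm
- λ_C = h/(m_e·c) ≈ 2.42631024 pm

cos θ = 1 - 1.8683/2.42631024
cos θ = 1 - 0.770017
cos θ = 0.229983

θ = arccos(0.229983)
θ = 76.70°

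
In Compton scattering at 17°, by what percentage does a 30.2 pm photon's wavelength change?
0.3511%

Calculate the Compton shift:
Δλ = λ_C(1 - cos(17°))
Δλ = 2.4263 × (1 - cos(17°))
Δλ = 2.4263 × 0.0437
Δλ = 0.1060 pm

Percentage change:
(Δλ/λ₀) × 100 = (0.1060/30.2) × 100
= 0.3511%

(Intermediate values are shown rounded; full precision is carried through to the final answer.)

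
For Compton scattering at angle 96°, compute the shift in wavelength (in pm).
2.6799 pm

Using the Compton scattering formula:
Δλ = λ_C(1 - cos θ)

where λ_C = h/(m_e·c) ≈ 2.4263 pm is the Compton wavelength of an electron.

For θ = 96°:
cos(96°) = -0.1045
1 - cos(96°) = 1.1045

Δλ = 2.4263 × 1.1045
Δλ = 2.6799 pm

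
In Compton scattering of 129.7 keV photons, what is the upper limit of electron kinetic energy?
43.6711 keV

Maximum energy transfer occurs at θ = 180° (backscattering).

Initial photon: E₀ = 129.7 keV → λ₀ = 9.5593 pm

Maximum Compton shift (at 180°):
Δλ_max = 2λ_C = 2 × 2.4263 = 4.8526 pm

Final wavelength:
λ' = 9.5593 + 4.8526 = 14.4119 pm

Minimum photon energy (maximum energy to electron):
E'_min = hc/λ' = 86.0289 keV

Maximum electron kinetic energy:
K_max = E₀ - E'_min = 129.7000 - 86.0289 = 43.6711 keV

(Intermediate values are shown rounded; full precision is carried through to the final answer.)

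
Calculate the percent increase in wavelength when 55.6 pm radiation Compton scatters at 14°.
0.1296%

Calculate the Compton shift:
Δλ = λ_C(1 - cos(14°))
Δλ = 2.4263 × (1 - cos(14°))
Δλ = 2.4263 × 0.0297
Δλ = 0.0721 pm

Percentage change:
(Δλ/λ₀) × 100 = (0.0721/55.6) × 100
= 0.1296%

(Intermediate values are shown rounded; full precision is carried through to the final answer.)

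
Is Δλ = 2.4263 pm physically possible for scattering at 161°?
No, inconsistent

Calculate the expected shift for θ = 161°:

Δλ_expected = λ_C(1 - cos(161°))
Δλ_expected = 2.4263 × (1 - cos(161°))
Δλ_expected = 2.4263 × 1.9455
Δλ_expected = 4.7204 pm

Given shift: 2.4263 pm
Expected shift: 4.7204 pm
Difference: 2.2941 pm

The values do not match. The given shift corresponds to θ ≈ 90.0°, not 161°.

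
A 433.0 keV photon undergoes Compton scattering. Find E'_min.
160.6846 keV (at θ = 180°)

The scattered photon has minimum energy when its wavelength is maximum, i.e., when the Compton shift Δλ = λ_C(1 − cos θ) is maximum. This occurs at θ = 180° (backscattering), giving Δλ_max = 2λ_C = 4.8526 pm.

Initial wavelength: λ₀ = hc/E₀ = 2.8634 pm
Maximum final wavelength: λ'_max = λ₀ + 2λ_C = 2.8634 + 4.8526 = 7.7160 pm
Minimum final energy: E'_min = hc/λ'_max = 160.6846 keV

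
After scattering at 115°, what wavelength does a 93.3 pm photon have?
96.7517 pm

Using the Compton scattering formula:
λ' = λ + Δλ = λ + λ_C(1 - cos θ)

Given:
- Initial wavelength λ = 93.3 pm
- Scattering angle θ = 115°
- Compton wavelength λ_C ≈ 2.4263 pm

Calculate the shift:
Δλ = 2.4263 × (1 - cos(115°))
Δλ = 2.4263 × 1.4226
Δλ = 3.4517 pm

Final wavelength:
λ' = 93.3 + 3.4517 = 96.7517 pm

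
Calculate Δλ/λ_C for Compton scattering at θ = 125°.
1.5736 λ_C

The Compton shift formula is:
Δλ = λ_C(1 - cos θ)

Dividing both sides by λ_C:
Δλ/λ_C = 1 - cos θ

For θ = 125°:
Δλ/λ_C = 1 - cos(125°)
Δλ/λ_C = 1 - -0.5736
Δλ/λ_C = 1.5736

This means the shift is 1.5736 × λ_C = 3.8180 pm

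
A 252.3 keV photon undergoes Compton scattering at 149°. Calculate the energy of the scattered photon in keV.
131.6149 keV

First convert energy to wavelength:
λ = hc/E, with hc ≈ 1239.842 keV·pm (i.e. 1239.842 eV·nm)

For E = 252.3 keV = 252300 eV:
λ = 1239.842 keV·pm / 252.3 keV
λ = 4.9142 pm

Calculate the Compton shift:
Δλ = λ_C(1 - cos(149°)) = 2.4263 × 1.8572
Δλ = 4.5061 pm

Final wavelength:
λ' = 4.9142 + 4.5061 = 9.4202 pm

Final energy:
E' = hc/λ' = 1239.842 / 9.4202 = 131.6149 keV

(Intermediate values are shown rounded; full precision is carried through to the final answer.)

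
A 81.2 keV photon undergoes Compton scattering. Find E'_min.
61.6174 keV (at θ = 180°)

The scattered photon has minimum energy when its wavelength is maximum, i.e., when the Compton shift Δλ = λ_C(1 − cos θ) is maximum. This occurs at θ = 180° (backscattering), giving Δλ_max = 2λ_C = 4.8526 pm.

Initial wavelength: λ₀ = hc/E₀ = 15.2690 pm
Maximum final wavelength: λ'_max = λ₀ + 2λ_C = 15.2690 + 4.8526 = 20.1216 pm
Minimum final energy: E'_min = hc/λ'_max = 61.6174 keV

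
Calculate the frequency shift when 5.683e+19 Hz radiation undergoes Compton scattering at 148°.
2.611e+19 Hz (decrease)

Convert frequency to wavelength (c = 299792458 m/s):
λ₀ = c/f₀ = 299792458/5.683e+19 = 5.2752500e-12 m = 5.2753 pm

Calculate Compton shift:
Δλ = λ_C(1 - cos(148°)) = 4.4839 pm

Final wavelength:
λ' = λ₀ + Δλ = 5.2753 + 4.4839 = 9.7592 pm

Final frequency:
f' = c/λ' = 299792458/9.7591880e-12 = 3.0718996e+19 Hz

Frequency shift (decrease):
Δf = f₀ - f' = 5.683e+19 - 3.0718996e+19 = 2.611e+19 Hz

(Intermediate values are shown rounded; full precision is carried through to the final answer.)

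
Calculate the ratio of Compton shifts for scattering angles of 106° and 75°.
106° produces the larger shift by a factor of 1.721

Calculate both shifts using Δλ = λ_C(1 - cos θ):

For θ₁ = 75°:
Δλ₁ = 2.4263 × (1 - cos(75°))
Δλ₁ = 2.4263 × 0.7412
Δλ₁ = 1.7983 pm

For θ₂ = 106°:
Δλ₂ = 2.4263 × (1 - cos(106°))
Δλ₂ = 2.4263 × 1.2756
Δλ₂ = 3.0951 pm

The 106° angle produces the larger shift.
Ratio: 3.0951/1.7983 = 1.721

(Intermediate values are shown rounded; full precision is carried through to the final answer.)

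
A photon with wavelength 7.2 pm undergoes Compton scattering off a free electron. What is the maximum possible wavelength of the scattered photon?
12.0526 pm (at θ = 180°)

The Compton shift is Δλ = λ_C(1 − cos θ).

Since cos θ ranges from −1 to 1, the factor (1 − cos θ) ranges from 0 to 2; the maximum shift occurs at θ = 180° (backscattering):
Δλ_max = 2λ_C = 2 × 2.4263 pm = 4.8526 pm

Maximum scattered wavelength:
λ'_max = λ₀ + Δλ_max = 7.2 + 4.8526 = 12.0526 pm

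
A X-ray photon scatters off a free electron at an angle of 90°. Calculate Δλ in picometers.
2.4263 pm

Using the Compton scattering formula:
Δλ = λ_C(1 - cos θ)

where λ_C = h/(m_e·c) ≈ 2.4263 pm is the Compton wavelength of an electron.

For θ = 90°:
cos(90°) = 0.0000
1 - cos(90°) = 1.0000

Δλ = 2.4263 × 1.0000
Δλ = 2.4263 pm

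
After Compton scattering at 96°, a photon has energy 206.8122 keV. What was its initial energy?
374.0001 keV

Convert final energy to wavelength (hc ≈ 1239.842 keV·pm):
λ' = hc/E' = 1239.842 / 206.8122 = 5.9950 pm

Calculate the Compton shift:
Δλ = λ_C(1 - cos(96°))
Δλ = 2.4263 × (1 - cos(96°))
Δλ = 2.6799 pm

Initial wavelength:
λ = λ' - Δλ = 5.9950 - 2.6799 = 3.3151 pm

Initial energy:
E = hc/λ = 1239.842 / 3.3151 = 374.0001 keV

(Intermediate values are shown rounded; full precision is carried through to the final answer.)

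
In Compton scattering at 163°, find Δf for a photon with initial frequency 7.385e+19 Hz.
3.981e+19 Hz (decrease)

Convert frequency to wavelength (c = 299792458 m/s):
λ₀ = c/f₀ = 299792458/7.385e+19 = 4.0594781e-12 m = 4.0595 pm

Calculate Compton shift:
Δλ = λ_C(1 - cos(163°)) = 4.7466 pm

Final wavelength:
λ' = λ₀ + Δλ = 4.0595 + 4.7466 = 8.8061 pm

Final frequency:
f' = c/λ' = 299792458/8.8060804e-12 = 3.4043802e+19 Hz

Frequency shift (decrease):
Δf = f₀ - f' = 7.385e+19 - 3.4043802e+19 = 3.981e+19 Hz

(Intermediate values are shown rounded; full precision is carried through to the final answer.)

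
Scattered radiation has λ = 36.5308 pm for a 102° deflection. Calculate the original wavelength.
33.6000 pm

From λ' = λ + Δλ, we have λ = λ' - Δλ

First calculate the Compton shift:
Δλ = λ_C(1 - cos θ)
Δλ = 2.4263 × (1 - cos(102°))
Δλ = 2.4263 × 1.2079
Δλ = 2.9308 pm

Initial wavelength:
λ = λ' - Δλ
λ = 36.5308 - 2.9308
λ = 33.6000 pm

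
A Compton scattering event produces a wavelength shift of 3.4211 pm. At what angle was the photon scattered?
114.20°

From the Compton formula Δλ = λ_C(1 - cos θ), we can solve for θ:

cos θ = 1 - Δλ/λ_C

Given:
- Δλ = 3.4211 pm
- λ_C = h/(m_e·c) ≈ 2.42631024 pm

cos θ = 1 - 3.4211/2.42631024
cos θ = 1 - 1.410001
cos θ = -0.410001

θ = arccos(-0.410001)
θ = 114.20°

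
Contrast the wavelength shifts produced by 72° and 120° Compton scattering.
120° produces the larger shift by a factor of 2.171

Calculate both shifts using Δλ = λ_C(1 - cos θ):

For θ₁ = 72°:
Δλ₁ = 2.4263 × (1 - cos(72°))
Δλ₁ = 2.4263 × 0.6910
Δλ₁ = 1.6765 pm

For θ₂ = 120°:
Δλ₂ = 2.4263 × (1 - cos(120°))
Δλ₂ = 2.4263 × 1.5000
Δλ₂ = 3.6395 pm

The 120° angle produces the larger shift.
Ratio: 3.6395/1.6765 = 2.171

(Intermediate values are shown rounded; full precision is carried through to the final answer.)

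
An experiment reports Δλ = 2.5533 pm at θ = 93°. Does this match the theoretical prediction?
Yes, consistent

Calculate the expected shift for θ = 93°:

Δλ_expected = λ_C(1 - cos(93°))
Δλ_expected = 2.4263 × (1 - cos(93°))
Δλ_expected = 2.4263 × 1.0523
Δλ_expected = 2.5533 pm

Given shift: 2.5533 pm
Expected shift: 2.5533 pm
Difference: 0.0000 pm

The values match. This is consistent with Compton scattering at the stated angle.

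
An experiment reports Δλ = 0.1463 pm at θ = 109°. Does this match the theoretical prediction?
No, inconsistent

Calculate the expected shift for θ = 109°:

Δλ_expected = λ_C(1 - cos(109°))
Δλ_expected = 2.4263 × (1 - cos(109°))
Δλ_expected = 2.4263 × 1.3256
Δλ_expected = 3.2162 pm

Given shift: 0.1463 pm
Expected shift: 3.2162 pm
Difference: 3.0699 pm

The values do not match. The given shift corresponds to θ ≈ 20.0°, not 109°.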